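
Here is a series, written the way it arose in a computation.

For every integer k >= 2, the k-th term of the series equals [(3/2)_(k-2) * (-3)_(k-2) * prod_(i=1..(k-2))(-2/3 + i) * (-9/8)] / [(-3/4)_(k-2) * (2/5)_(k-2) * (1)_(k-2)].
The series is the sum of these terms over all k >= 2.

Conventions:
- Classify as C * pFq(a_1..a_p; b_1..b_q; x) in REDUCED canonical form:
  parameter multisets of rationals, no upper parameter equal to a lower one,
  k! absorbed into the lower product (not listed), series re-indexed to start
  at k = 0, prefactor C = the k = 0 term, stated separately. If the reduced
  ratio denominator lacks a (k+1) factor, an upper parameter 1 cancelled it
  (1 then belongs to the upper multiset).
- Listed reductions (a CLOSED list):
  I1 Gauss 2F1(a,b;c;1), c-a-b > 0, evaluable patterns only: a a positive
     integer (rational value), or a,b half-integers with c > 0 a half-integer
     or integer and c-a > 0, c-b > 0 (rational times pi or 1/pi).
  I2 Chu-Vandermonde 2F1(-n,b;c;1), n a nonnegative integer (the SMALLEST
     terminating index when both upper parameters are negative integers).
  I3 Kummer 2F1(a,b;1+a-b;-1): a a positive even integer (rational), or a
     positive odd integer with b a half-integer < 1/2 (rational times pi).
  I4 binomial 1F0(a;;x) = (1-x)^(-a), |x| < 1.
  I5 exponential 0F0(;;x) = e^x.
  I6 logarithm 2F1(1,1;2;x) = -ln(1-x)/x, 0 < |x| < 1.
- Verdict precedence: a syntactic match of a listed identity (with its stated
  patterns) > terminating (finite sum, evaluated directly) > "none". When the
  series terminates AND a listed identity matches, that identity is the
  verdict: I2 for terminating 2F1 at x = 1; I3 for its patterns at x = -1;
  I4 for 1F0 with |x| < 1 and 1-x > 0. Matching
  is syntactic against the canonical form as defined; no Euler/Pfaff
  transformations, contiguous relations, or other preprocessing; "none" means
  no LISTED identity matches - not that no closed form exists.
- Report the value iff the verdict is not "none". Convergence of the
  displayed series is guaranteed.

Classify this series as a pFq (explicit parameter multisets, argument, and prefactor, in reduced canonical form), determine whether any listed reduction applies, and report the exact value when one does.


With C = -9/8: the canonical form is 3F2(-3, 1/3, 3/2; -3/4, 2/5; 1). Verdict: terminating - the sum ends at index 3 because -3 is a negative integer; exact evaluation follows. Its exact value is -451/252.

Key observation: with t_0 = -9/8, the running product (prefactor -9/8) telescopes to a rising factorial.
Step ratio: r(k) = 1 * (k-3) (k+1/3) (k+3/2) / [(k-3/4) (k+2/5) (k+1)] - rational in k. x = 1; t_0 = -9/8; negate the roots.


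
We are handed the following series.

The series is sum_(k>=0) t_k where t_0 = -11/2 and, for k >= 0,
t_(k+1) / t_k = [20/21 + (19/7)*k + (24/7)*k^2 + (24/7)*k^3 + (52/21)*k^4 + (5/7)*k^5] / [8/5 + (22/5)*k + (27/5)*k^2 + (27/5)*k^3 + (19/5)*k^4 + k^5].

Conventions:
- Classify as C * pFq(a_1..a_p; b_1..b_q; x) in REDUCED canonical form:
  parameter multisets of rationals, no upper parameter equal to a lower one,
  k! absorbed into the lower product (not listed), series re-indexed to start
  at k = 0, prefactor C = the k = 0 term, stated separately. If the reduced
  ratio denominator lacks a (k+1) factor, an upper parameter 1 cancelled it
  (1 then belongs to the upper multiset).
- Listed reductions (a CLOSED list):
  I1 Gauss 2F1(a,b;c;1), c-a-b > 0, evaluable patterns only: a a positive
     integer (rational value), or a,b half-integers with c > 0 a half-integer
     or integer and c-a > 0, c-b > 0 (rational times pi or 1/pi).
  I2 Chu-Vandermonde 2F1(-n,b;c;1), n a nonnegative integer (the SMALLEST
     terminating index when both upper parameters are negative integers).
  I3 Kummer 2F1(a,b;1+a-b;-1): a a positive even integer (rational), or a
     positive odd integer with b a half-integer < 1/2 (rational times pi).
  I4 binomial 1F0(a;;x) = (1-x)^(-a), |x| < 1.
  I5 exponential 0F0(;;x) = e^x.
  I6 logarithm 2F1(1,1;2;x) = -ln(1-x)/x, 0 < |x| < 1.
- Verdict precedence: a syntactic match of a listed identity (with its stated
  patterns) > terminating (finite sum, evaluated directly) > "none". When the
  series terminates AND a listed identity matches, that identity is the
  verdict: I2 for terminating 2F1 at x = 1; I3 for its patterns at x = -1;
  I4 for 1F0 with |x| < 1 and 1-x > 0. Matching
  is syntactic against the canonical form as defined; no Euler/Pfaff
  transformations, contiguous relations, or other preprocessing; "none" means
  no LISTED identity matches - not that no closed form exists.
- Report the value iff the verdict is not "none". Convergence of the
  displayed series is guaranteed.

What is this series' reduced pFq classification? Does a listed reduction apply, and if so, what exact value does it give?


Classification (C = -11/2): 2F1 with upper {1, 5/3}, lower {2}, argument x = 5/7. Verdict: none - at argument 5/7 the multisets {1, 5/3} ; {2} match no listed identity.

Key observation: x = (5/7) and the parameter 4/5 appears in both the upper and lower lists and cancels (alongside the other common factor).
Ratio: r(k) = (5/7) * (k+1) (k+5/3) / [(k+2) (k+1)] - rational; roots negated = parameters, x = (5/7), C = -11/2.


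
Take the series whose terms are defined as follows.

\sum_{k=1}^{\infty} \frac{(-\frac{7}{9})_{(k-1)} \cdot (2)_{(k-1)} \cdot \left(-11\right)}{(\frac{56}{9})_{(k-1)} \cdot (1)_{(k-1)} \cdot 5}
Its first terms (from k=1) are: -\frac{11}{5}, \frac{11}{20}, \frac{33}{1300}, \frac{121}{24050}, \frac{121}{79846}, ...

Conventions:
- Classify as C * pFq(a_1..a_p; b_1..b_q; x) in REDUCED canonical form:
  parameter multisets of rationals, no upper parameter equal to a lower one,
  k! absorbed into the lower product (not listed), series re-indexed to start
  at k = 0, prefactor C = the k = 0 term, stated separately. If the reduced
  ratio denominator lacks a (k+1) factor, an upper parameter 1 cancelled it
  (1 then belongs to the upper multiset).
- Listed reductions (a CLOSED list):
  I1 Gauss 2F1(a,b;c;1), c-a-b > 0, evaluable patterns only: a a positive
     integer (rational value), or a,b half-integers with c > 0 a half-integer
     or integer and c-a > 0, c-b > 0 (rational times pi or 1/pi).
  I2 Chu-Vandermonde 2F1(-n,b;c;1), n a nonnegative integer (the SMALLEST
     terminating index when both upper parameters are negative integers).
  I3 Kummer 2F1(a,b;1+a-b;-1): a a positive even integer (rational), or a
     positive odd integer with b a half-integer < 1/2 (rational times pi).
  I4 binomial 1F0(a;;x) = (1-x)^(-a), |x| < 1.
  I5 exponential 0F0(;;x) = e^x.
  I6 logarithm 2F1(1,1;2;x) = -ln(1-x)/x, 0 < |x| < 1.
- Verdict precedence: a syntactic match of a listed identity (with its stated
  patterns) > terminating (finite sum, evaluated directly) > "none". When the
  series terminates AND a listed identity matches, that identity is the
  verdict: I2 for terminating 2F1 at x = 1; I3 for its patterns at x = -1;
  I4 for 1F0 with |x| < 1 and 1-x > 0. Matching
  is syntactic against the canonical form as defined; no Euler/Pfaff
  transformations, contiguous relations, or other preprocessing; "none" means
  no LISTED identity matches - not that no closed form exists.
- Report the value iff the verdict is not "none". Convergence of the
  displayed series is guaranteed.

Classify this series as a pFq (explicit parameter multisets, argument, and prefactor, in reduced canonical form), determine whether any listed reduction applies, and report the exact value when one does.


The tell: from the first term -\frac{11}{5}: the constant factors (C = -11/5, x = 1) combine into one prefactor.
Consecutive-term ratio: r(k) = 1 * (k-\frac{7}{9}) (k+2) / [(k+\frac{56}{9}) (k+1)] - rational; roots negated = parameters, x = 1, C = -\frac{11}{5}.

The series (x = 1) is 2F1: upper {-\frac{7}{9}, 2}, lower {\frac{56}{9}}, prefactor -\frac{11}{5}. Verdict: the Gauss summation I1 fires (x = 1: the Gamma ratio telescopes since c-a-b = 5 > 0 and a = 2 in Z>0). Hence: -\frac{9823}{6075}.


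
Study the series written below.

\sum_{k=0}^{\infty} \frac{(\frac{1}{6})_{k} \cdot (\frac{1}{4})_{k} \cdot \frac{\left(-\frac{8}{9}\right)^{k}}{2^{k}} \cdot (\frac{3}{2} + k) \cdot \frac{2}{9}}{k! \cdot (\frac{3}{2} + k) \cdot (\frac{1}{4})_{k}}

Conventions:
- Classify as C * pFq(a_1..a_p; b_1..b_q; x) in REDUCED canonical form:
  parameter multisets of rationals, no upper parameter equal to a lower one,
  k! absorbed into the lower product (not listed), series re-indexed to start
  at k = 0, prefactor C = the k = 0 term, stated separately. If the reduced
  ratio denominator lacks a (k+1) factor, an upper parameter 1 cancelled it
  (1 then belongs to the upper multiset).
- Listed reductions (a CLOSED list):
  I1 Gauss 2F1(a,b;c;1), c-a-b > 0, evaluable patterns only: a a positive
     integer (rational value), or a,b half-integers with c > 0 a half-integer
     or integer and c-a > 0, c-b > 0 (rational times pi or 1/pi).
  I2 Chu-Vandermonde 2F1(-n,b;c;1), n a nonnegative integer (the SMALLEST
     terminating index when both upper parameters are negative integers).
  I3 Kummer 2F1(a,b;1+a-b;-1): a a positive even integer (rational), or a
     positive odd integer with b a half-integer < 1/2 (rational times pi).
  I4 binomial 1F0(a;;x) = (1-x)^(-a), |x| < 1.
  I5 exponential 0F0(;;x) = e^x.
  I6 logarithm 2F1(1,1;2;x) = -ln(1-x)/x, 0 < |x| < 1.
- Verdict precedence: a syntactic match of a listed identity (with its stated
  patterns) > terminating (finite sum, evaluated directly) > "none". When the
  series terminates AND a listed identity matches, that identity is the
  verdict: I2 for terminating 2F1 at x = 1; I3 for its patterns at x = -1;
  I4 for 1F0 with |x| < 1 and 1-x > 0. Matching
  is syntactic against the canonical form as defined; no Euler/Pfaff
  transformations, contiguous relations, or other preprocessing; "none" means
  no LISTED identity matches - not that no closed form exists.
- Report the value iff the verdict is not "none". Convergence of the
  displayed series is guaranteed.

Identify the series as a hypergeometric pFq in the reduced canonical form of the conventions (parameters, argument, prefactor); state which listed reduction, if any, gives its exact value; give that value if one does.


First insight: from the first term \frac{2}{9}: k + 3/2 divides numerator and denominator alike; C = 2/9, x = -4/9 after cancelling.
Adjacent-term ratio: r(k) = -\frac{4}{9} * (k+\frac{1}{6}) / [(k+1)] ; factor over Q: parameters, x = -\frac{4}{9}, and C = \frac{2}{9}.

x = -\frac{4}{9} here; the reduced form reads 1F0, upper {\frac{1}{6}}, lower {-}, C = \frac{2}{9}. Verdict: the binomial series (I4) applies (the 1F0 binomial series: exponent -1/6, x = -\frac{4}{9}). Hence: \frac{2}{9} \cdot \left(\frac{13}{9}\right)^{-\frac{1}{6}}.


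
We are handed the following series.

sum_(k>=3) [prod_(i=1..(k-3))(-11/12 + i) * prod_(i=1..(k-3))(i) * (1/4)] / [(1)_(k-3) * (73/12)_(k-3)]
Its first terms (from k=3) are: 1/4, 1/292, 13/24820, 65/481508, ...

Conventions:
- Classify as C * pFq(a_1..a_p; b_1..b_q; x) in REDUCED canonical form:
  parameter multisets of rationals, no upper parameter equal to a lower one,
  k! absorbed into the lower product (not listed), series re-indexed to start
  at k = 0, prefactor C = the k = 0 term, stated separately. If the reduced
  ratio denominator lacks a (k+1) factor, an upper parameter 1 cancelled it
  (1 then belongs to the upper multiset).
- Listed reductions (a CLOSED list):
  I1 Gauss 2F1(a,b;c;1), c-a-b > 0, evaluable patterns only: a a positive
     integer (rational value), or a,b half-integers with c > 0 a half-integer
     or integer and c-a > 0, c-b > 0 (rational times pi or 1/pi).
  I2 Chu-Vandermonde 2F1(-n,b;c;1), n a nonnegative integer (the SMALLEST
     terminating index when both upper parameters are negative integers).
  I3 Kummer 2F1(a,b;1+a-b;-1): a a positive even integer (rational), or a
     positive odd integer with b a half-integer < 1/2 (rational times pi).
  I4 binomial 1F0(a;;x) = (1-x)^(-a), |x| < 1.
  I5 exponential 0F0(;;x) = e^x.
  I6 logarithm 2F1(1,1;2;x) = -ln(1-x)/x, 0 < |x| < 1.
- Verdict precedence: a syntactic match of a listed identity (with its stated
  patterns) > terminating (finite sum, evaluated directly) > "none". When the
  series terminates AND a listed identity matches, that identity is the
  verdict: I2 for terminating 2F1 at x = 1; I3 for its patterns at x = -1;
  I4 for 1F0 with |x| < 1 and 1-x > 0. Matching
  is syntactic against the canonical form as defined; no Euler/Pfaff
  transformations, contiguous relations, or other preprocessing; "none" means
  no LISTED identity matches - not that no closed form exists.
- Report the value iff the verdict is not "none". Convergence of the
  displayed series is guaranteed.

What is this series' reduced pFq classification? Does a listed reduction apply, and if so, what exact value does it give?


Prefactor 1/4, argument 1: 2F1 with upper {1/12, 1} over lower {73/12}. Verdict: this is Gauss (I1, integer-parameter pattern) (x = 1: the Gamma ratio telescopes since c-a-b = 5 > 0 and a = 1 in Z>0). Its exact value is 61/240.

Structural cue: with t_0 = 1/4, the running product (prefactor 1/4) telescopes to a rising factorial.
Adjacent-term ratio: r(k) = 1 * (k+1/12) (k+1) / [(k+73/12) (k+1)] ; factor over Q: parameters, x = 1, and C = 1/4.


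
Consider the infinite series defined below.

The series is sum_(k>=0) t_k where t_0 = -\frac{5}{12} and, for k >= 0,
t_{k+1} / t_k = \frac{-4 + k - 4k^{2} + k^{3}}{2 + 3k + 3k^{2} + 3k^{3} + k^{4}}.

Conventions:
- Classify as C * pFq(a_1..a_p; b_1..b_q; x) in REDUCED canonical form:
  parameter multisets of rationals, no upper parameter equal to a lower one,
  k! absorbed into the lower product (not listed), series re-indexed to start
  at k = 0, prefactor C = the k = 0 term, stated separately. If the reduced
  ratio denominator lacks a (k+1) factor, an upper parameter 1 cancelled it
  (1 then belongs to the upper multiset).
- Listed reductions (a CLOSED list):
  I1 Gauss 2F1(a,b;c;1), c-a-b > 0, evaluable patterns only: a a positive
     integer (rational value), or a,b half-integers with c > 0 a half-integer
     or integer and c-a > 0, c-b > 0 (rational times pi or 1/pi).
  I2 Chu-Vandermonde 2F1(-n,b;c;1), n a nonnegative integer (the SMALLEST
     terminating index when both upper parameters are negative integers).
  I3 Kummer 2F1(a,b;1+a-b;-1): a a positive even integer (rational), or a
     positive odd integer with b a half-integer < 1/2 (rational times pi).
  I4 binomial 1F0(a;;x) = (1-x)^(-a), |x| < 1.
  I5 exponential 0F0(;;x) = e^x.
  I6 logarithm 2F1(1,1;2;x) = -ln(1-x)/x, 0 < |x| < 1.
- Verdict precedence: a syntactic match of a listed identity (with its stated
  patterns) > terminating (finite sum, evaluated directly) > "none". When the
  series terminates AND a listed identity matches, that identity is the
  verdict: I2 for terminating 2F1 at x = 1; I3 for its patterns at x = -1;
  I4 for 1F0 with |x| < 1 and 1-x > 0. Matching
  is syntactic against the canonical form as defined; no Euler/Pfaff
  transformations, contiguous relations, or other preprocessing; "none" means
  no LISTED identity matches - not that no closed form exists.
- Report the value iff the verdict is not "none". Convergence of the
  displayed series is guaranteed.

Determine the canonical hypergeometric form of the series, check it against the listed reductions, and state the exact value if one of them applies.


The series (x = 1) is 1F1: upper {-4}, lower {2}, prefactor -\frac{5}{12}. Verdict: terminating. (-4)_k vanishes past k = 4, leaving a 5-term sum, computed directly. Sum: \frac{19}{288}.

Key observation: with t_0 = -\frac{5}{12}, cancel k^2 + 1 from the displayed ratio first; then C = -5/12, x = 1.
Step ratio: r(k) = 1 * (k-4) / [(k+2) (k+1)] - rational in k, leading ratio 1; with t_0 = -\frac{5}{12}, classification follows.


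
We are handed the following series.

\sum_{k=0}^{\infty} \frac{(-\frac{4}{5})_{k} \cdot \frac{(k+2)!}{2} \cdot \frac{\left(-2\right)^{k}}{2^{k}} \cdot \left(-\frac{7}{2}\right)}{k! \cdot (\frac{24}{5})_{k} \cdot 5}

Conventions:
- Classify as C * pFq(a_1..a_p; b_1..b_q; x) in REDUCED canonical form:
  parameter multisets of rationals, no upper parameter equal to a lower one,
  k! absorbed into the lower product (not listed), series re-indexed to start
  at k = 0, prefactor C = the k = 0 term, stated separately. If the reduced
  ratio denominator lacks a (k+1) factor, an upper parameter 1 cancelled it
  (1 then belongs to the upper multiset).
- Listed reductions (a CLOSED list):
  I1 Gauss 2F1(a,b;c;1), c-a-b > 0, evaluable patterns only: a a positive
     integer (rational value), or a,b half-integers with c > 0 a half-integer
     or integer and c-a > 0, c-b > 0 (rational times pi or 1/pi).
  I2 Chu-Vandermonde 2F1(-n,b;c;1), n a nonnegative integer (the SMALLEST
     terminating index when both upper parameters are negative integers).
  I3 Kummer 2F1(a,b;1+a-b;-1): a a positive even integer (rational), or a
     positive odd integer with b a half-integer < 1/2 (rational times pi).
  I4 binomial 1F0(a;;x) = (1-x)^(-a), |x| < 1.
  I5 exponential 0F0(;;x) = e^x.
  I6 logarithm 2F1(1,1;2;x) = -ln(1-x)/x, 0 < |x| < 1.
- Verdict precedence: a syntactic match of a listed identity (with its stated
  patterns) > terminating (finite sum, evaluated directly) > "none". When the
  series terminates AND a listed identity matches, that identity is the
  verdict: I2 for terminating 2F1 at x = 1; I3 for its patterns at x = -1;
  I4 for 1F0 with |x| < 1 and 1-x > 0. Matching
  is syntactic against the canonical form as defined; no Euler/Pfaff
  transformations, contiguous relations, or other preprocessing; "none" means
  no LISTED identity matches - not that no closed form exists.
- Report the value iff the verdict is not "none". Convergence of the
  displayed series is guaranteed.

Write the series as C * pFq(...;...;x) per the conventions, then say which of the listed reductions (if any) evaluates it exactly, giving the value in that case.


Reduced: x = -1, 2F1, upper = {-\frac{4}{5}, 3}, lower = {\frac{24}{5}}, C = -\frac{7}{10}. Verdict: none (x = -1): each listed identity misses the multisets {-\frac{4}{5}, 3} ; {\frac{24}{5}}.

First insight: t_0 = -\frac{7}{10} here, and the constant factors (prefactor -7/10) combine into one prefactor.
Term ratio: r(k) = -1 * (k-\frac{4}{5}) (k+3) / [(k+\frac{24}{5}) (k+1)] - rational; roots negated = parameters, x = -1, C = -\frac{7}{10}.


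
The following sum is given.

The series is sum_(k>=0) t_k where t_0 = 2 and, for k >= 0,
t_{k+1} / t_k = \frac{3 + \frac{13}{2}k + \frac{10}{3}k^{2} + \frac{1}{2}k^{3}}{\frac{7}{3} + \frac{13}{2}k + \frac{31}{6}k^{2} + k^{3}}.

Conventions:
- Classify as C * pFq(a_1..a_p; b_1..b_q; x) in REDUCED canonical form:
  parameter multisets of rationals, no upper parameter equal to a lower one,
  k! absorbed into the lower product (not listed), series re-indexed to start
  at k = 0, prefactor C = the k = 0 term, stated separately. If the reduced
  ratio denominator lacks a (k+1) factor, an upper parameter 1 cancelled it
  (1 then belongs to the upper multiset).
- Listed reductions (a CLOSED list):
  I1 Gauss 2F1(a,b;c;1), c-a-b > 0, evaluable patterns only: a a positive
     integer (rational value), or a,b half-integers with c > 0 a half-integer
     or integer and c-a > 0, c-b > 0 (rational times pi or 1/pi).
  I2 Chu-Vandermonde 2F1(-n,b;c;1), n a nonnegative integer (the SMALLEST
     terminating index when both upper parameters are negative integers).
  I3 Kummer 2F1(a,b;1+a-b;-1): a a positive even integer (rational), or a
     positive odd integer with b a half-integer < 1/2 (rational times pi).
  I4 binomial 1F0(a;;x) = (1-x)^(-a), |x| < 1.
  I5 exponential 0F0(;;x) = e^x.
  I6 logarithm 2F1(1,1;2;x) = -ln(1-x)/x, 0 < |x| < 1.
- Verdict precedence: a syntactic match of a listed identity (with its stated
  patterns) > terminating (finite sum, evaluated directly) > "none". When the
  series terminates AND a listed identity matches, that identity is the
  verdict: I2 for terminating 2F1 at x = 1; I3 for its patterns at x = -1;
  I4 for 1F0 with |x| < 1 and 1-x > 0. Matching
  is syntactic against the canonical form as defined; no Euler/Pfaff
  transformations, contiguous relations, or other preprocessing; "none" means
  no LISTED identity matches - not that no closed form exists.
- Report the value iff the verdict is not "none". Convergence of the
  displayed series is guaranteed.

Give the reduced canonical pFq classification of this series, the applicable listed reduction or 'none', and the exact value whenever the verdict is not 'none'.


Reduced: x = \frac{1}{2}, 2F1, upper = {3, 3}, lower = {\frac{7}{2}}, C = 2. Verdict: none (x = \frac{1}{2}): each listed identity misses the multisets {3, 3} ; {\frac{7}{2}}.

Key observation: t_0 being 2, the ratio is unreduced: k + 2/3 divides both sides (C = 2, x = 1/2).
Consecutive-term ratio: r(k) = \frac{1}{2} * (k+3) (k+3) / [(k+\frac{7}{2}) (k+1)] - poly over poly, x = \frac{1}{2} from leading terms; C = 2 at k = 0.


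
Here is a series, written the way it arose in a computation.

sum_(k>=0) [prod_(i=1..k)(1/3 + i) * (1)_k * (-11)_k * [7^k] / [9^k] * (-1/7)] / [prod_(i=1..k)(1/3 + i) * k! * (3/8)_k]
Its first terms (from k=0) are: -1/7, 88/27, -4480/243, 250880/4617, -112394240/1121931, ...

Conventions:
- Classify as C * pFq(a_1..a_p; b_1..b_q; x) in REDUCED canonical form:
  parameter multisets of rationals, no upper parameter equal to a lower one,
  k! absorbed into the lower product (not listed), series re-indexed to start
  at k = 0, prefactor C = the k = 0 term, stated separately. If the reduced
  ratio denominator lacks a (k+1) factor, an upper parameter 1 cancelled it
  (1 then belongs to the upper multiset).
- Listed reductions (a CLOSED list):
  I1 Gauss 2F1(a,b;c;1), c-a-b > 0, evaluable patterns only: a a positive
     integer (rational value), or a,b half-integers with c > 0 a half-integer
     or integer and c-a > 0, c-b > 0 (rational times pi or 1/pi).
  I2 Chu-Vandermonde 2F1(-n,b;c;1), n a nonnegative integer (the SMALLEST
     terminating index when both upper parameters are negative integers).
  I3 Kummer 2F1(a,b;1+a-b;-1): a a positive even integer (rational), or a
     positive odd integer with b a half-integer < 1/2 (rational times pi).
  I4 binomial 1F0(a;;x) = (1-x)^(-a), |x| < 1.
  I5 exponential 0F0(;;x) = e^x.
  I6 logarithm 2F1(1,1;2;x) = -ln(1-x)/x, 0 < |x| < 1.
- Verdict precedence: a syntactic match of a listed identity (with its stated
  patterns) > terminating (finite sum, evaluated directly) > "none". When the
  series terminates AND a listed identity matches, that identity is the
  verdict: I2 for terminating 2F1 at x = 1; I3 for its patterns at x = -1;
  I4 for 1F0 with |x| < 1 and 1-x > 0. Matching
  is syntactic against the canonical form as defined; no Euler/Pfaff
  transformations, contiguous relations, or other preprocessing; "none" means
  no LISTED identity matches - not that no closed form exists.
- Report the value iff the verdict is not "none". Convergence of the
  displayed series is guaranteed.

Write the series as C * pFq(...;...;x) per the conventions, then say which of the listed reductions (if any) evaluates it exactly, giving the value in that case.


With C = -1/7: the canonical form is 2F1(-11, 1; 3/8; 7/9). Verdict: terminating - upper -11 stops the sum at k = 11; the 12 terms are added exactly. Hence: 525722504822906619449/45045772823657830990185.

First insight: t_0 = -1/7 here, and the running product (C = -1/7) telescopes to a rising factorial.
Ratio: r(k) = (7/9) * (k-11) (k+1) / [(k+3/8) (k+1)] ; factor over Q: parameters, x = (7/9), and C = -1/7.


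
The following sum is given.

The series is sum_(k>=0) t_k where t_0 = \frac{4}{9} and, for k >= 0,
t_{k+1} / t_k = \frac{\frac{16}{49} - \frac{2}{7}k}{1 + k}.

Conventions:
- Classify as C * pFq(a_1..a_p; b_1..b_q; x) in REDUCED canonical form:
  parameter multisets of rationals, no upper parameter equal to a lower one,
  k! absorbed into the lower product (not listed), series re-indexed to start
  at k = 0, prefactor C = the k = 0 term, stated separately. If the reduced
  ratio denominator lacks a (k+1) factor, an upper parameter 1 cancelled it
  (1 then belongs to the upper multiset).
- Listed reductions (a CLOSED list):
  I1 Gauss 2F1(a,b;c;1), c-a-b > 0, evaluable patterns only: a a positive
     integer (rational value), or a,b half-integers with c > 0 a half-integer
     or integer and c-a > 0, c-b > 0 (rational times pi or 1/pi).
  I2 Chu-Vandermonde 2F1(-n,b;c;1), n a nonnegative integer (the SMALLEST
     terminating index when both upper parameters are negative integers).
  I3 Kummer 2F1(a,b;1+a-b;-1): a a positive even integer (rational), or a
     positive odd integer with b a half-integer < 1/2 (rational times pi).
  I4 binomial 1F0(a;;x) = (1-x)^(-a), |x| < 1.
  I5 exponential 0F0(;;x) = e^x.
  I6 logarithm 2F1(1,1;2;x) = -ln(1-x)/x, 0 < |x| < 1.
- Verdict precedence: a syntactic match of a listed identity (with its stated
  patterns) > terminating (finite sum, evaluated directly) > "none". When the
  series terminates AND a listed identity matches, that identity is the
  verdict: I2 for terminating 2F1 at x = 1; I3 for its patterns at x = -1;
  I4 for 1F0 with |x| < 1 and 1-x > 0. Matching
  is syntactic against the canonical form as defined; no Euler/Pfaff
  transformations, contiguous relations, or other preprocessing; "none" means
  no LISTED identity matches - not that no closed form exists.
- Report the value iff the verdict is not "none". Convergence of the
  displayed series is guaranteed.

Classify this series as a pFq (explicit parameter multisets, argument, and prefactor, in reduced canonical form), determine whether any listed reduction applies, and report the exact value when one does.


Reduced: x = -\frac{2}{7}, 1F0, upper = {-\frac{8}{7}}, lower = {-}, C = \frac{4}{9}. Verdict (x = -\frac{2}{7}): binomial (I4) applies (the 1F0 binomial series: exponent 8/7, x = -\frac{2}{7}). Value: \frac{4}{9} \cdot \left(\frac{9}{7}\right)^{\frac{8}{7}}.

Key step: x = -\frac{2}{7} and roots of the ratio polynomials (C = 4/9, x = -2/7) are the negated parameters.
Ratio: r(k) = -\frac{2}{7} * (k-\frac{8}{7}) / [(k+1)] - rational in k. x = -\frac{2}{7}; t_0 = \frac{4}{9}; negate the roots.


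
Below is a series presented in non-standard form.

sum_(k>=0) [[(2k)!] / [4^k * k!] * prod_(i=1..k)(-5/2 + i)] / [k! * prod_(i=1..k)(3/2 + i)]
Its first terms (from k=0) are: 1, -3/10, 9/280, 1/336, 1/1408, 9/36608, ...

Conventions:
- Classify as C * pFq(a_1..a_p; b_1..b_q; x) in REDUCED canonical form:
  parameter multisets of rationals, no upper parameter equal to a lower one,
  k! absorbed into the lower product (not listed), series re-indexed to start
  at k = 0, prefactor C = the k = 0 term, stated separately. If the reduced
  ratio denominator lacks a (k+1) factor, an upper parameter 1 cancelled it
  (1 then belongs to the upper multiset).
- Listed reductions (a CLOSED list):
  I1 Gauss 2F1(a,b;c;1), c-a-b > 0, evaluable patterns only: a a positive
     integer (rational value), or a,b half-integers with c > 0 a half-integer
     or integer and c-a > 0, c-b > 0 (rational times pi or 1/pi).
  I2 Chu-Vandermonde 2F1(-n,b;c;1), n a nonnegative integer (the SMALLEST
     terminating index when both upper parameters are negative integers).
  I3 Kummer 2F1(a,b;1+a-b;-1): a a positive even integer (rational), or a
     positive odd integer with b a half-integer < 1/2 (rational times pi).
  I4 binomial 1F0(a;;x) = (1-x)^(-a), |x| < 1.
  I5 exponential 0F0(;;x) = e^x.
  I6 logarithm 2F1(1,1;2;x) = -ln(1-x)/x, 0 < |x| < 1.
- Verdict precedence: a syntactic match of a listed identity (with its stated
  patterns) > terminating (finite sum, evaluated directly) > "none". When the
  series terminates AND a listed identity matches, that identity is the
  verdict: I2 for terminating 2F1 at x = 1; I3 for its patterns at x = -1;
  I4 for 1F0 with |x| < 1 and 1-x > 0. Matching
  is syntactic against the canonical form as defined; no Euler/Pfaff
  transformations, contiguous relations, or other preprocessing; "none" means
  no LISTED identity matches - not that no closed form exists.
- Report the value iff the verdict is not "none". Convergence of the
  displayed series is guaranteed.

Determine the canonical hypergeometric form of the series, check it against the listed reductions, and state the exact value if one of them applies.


Prefactor 1, argument 1: 2F1 with upper {-3/2, 1/2} over lower {5/2}. Verdict: this is the half-integer Gauss pattern (I1) (x = 1; upper {-3/2, 1/2} half-integers, c = 5/2 in the evaluable pattern). Value: (15/64) * pi.

Structural cue: with t_0 = 1, the running product (C = 1, x = 1) telescopes to a rising factorial.
Ratio: r(k) = 1 * (k-3/2) (k+1/2) / [(k+5/2) (k+1)] - rational in k. x = 1; t_0 = 1; negate the roots.


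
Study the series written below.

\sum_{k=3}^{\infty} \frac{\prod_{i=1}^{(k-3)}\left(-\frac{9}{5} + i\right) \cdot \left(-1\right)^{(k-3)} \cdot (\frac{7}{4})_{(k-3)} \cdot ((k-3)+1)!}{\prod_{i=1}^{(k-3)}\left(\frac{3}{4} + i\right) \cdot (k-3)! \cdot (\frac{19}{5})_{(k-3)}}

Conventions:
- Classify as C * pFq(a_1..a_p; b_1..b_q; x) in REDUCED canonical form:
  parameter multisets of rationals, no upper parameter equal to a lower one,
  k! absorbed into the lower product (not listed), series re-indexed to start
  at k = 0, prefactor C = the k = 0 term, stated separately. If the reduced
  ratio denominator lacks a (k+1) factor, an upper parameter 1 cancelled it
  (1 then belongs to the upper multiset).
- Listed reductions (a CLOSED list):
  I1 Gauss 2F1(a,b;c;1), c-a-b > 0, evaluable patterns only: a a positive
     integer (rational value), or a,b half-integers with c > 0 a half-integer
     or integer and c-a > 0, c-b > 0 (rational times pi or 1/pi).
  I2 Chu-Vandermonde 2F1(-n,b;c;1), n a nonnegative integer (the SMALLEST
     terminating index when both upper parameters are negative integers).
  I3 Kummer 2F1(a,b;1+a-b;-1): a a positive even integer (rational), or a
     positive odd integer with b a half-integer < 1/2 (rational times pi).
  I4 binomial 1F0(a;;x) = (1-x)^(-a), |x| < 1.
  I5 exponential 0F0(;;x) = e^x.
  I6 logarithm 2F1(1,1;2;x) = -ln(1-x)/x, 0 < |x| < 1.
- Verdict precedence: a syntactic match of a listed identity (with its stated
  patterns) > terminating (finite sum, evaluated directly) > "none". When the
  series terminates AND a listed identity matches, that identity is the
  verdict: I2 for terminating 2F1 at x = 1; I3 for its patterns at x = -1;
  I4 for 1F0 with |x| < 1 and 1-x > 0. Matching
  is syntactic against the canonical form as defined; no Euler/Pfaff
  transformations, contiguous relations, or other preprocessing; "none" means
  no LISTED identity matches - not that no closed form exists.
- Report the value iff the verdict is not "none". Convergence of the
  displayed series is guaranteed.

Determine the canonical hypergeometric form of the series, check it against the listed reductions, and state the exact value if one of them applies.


Key observation: with t_0 = 1, the factorial ratio (C = 1) (k+a-1)!/(a-1)! is a rising factorial (a)_k.
Ratio: r(k) = -1 * (k-\frac{4}{5}) (k+2) / [(k+\frac{19}{5}) (k+1)] - rational in k, leading ratio -1; with t_0 = 1, classification follows.

Reduced: x = -1, 2F1, upper = {-\frac{4}{5}, 2}, lower = {\frac{19}{5}}, C = 1. Verdict: the Kummer evaluation I3 fires (x = -1; c = \frac{19}{5} equals 1+a-b for upper {-\frac{4}{5}, 2}: listed pattern). Hence: \frac{7}{5}.


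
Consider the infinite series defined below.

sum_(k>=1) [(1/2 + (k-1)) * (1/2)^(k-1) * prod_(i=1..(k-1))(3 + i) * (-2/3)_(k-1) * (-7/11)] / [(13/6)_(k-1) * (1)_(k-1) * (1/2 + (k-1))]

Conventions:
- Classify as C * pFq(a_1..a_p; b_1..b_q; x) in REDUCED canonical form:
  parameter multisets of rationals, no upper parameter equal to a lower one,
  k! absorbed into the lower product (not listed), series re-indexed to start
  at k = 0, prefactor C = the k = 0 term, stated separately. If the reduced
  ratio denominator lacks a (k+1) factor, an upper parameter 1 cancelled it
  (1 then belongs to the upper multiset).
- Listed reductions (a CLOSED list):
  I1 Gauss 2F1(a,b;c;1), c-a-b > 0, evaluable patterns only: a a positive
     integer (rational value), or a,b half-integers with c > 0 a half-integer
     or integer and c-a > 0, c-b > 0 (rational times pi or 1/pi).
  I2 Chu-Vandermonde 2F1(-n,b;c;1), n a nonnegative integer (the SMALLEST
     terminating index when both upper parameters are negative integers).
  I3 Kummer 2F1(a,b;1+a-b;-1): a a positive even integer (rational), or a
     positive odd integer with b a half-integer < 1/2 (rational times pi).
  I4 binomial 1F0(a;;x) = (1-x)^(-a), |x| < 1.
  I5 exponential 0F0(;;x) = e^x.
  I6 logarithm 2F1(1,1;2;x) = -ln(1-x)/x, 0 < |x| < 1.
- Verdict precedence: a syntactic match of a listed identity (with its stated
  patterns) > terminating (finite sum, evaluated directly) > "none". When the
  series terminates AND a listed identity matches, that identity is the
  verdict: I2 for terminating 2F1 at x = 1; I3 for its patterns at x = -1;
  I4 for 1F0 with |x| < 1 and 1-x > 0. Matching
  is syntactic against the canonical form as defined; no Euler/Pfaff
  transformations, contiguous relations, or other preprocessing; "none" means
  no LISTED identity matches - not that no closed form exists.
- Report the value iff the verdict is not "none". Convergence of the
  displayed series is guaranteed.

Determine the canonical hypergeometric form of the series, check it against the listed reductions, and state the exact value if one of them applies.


Prefactor -7/11, argument 1/2: 2F1 with upper {-2/3, 4} over lower {13/6}. Verdict: none here - no I1-I6 shape fits x = 1/2 with lower {13/6}.

Key observation: x = (1/2) and (1)_k (prefactor -7/11) is k! itself.
Term ratio: r(k) = (1/2) * (k-2/3) (k+4) / [(k+13/6) (k+1)] - rational in k, leading ratio (1/2); with t_0 = -7/11, classification follows.


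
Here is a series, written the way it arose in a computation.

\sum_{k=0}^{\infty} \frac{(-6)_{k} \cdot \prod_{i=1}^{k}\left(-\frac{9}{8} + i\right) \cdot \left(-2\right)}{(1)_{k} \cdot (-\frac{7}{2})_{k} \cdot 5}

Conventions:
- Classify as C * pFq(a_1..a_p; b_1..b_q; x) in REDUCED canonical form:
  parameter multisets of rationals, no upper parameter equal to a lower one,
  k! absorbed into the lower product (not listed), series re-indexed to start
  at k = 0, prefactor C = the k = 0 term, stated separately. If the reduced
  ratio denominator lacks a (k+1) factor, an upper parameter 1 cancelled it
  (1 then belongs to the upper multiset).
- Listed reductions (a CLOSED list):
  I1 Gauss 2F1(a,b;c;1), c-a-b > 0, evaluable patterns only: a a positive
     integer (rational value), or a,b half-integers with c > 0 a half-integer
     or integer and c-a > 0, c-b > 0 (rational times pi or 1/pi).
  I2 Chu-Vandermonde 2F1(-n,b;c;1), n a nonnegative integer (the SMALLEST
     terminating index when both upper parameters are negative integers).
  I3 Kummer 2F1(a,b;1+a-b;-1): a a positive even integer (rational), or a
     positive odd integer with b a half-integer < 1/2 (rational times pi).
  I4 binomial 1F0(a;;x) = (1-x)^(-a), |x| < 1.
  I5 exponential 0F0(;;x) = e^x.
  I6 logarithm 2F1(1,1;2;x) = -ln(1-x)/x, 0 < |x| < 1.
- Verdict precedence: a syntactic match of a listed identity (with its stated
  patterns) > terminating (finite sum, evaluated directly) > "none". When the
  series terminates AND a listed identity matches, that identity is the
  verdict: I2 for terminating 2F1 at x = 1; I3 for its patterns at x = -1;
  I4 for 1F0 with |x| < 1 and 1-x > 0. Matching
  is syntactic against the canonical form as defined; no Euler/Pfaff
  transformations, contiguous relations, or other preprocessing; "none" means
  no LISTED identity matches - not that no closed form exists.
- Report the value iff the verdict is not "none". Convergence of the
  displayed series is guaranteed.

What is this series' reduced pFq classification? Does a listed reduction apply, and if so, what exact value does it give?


The series (x = 1) is 2F1: upper {-6, -\frac{1}{8}}, lower {-\frac{7}{2}}, prefactor -\frac{2}{5}. Verdict: this is the Chu-Vandermonde identity I2 (terminating 2F1 at x = 1 with n = 6, b = -1/8, c = -\frac{7}{2}). Its exact value is -\frac{24453}{71680}.

Key observation: with t_0 = -\frac{2}{5}, (1)_k (prefactor -2/5) is k! itself.
Adjacent-term ratio: r(k) = 1 * (k-6) (k-\frac{1}{8}) / [(k-\frac{7}{2}) (k+1)] - rational in k. x = 1; t_0 = -\frac{2}{5}; negate the roots.


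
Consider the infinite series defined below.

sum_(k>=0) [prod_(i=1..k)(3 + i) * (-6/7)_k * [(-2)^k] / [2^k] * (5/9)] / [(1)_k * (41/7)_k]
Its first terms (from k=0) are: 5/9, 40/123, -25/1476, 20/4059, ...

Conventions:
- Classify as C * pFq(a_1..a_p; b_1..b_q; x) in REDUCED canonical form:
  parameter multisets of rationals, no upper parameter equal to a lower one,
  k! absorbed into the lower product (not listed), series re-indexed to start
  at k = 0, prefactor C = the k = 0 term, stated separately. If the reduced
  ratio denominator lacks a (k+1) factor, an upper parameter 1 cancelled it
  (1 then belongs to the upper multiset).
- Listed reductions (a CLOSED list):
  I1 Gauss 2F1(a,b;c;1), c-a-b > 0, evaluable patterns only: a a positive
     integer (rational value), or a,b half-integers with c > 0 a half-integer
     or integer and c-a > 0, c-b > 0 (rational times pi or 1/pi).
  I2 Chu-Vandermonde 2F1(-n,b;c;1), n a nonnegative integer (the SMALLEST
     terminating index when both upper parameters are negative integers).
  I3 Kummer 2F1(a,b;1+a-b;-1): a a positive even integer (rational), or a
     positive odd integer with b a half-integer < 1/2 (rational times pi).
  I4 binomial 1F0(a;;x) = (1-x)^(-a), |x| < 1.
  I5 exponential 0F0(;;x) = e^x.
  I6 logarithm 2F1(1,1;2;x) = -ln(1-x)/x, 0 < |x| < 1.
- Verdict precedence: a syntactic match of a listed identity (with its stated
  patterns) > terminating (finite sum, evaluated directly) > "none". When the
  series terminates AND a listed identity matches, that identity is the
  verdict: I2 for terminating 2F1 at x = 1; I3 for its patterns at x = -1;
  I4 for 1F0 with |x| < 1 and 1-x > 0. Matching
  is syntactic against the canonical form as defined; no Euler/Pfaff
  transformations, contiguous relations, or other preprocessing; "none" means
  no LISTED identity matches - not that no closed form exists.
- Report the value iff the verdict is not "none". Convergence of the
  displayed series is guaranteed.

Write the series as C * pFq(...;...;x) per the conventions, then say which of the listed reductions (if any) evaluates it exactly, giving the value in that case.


Key observation: x = (-1) and (1)_k (C = 5/9) is k! itself.
Adjacent-term ratio: r(k) = (-1) * (k-6/7) (k+4) / [(k+41/7) (k+1)] - rational in k. x = (-1); t_0 = 5/9; negate the roots.

Prefactor 5/9, argument -1: 2F1 with upper {-6/7, 4} over lower {41/7}. Verdict: this is the Kummer evaluation I3 (x = -1; c = 41/7 equals 1+a-b for upper {-6/7, 4}: listed pattern). Exact value: 85/98.


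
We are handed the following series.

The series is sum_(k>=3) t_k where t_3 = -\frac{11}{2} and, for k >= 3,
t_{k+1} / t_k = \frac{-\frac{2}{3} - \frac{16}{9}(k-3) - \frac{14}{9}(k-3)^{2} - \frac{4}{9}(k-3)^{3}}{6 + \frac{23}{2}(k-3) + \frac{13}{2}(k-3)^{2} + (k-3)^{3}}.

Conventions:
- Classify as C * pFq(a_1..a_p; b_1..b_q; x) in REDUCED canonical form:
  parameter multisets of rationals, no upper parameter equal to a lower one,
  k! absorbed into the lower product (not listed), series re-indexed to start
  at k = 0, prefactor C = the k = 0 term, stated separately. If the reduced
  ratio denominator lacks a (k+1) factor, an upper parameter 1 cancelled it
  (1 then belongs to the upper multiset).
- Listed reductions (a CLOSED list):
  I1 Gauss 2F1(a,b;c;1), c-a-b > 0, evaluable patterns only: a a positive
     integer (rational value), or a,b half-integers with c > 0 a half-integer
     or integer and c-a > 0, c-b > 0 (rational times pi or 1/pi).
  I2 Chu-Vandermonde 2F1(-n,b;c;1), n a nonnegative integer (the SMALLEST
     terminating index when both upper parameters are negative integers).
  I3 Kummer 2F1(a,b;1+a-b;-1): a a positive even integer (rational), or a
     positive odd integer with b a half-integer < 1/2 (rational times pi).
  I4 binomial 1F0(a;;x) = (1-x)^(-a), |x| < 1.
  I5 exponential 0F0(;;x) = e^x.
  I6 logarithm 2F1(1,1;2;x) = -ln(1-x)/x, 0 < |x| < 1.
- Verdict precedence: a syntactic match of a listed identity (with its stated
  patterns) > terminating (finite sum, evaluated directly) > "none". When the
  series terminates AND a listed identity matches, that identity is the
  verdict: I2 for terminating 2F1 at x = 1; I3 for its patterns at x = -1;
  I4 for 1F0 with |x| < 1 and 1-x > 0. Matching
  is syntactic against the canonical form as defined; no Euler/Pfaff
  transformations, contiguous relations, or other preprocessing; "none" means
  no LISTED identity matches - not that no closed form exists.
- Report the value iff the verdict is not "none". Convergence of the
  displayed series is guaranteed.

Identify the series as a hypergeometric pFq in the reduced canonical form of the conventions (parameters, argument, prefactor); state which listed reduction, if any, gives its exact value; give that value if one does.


x = -\frac{4}{9} here; the reduced form reads 2F1, upper {1, 1}, lower {4}, C = -\frac{11}{2}. Verdict: none. A 2F1 with upper {1, 1} fits none of I1-I6 at x = -\frac{4}{9}; the sum runs forever.

The tell: with t_0 = -\frac{11}{2}, roots of the ratio polynomials (C = -11/2) are the negated parameters.
Consecutive-term ratio: r(k) = -\frac{4}{9} * (k+1) (k+1) / [(k+4) (k+1)] ; factor over Q: parameters, x = -\frac{4}{9}, and C = -\frac{11}{2}.
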